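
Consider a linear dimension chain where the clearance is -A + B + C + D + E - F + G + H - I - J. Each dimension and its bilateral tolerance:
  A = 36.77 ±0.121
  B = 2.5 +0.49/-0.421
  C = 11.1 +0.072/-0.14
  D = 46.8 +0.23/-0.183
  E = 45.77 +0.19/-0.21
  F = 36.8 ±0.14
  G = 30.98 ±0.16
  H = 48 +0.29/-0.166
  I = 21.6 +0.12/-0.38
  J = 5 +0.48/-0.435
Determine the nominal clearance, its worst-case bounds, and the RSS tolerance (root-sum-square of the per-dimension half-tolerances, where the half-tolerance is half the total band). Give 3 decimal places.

nominal=84.980 wc=[82.839,87.488] rss=0.828

Stack each dimension's contribution:
  -A: nom -36.770 → Σnom=-36.770; wc +0.121/-0.121 → slack +0.121/-0.121; half-tol=0.121, Σhalf²=0.014641
  +B: nom +2.500 → Σnom=-34.270; wc +0.490/-0.421 → slack +0.611/-0.542; half-tol=0.456, Σhalf²=0.222121
  +C: nom +11.100 → Σnom=-23.170; wc +0.072/-0.140 → slack +0.683/-0.682; half-tol=0.106, Σhalf²=0.233357
  +D: nom +46.800 → Σnom=23.630; wc +0.230/-0.183 → slack +0.913/-0.865; half-tol=0.207, Σhalf²=0.276000
  +E: nom +45.770 → Σnom=69.400; wc +0.190/-0.210 → slack +1.103/-1.075; half-tol=0.200, Σhalf²=0.315999
  -F: nom -36.800 → Σnom=32.600; wc +0.140/-0.140 → slack +1.243/-1.215; half-tol=0.140, Σhalf²=0.335599
  +G: nom +30.980 → Σnom=63.580; wc +0.160/-0.160 → slack +1.403/-1.375; half-tol=0.160, Σhalf²=0.361200
  +H: nom +48.000 → Σnom=111.580; wc +0.290/-0.166 → slack +1.693/-1.541; half-tol=0.228, Σhalf²=0.413183
  -I: nom -21.600 → Σnom=89.980; wc +0.380/-0.120 → slack +2.073/-1.661; half-tol=0.250, Σhalf²=0.475683
  -J: nom -5.000 → Σnom=84.980; wc +0.435/-0.480 → slack +2.508/-2.141; half-tol=0.458, Σhalf²=0.684990
Nominal = 84.980. Worst-case = [84.980 - 2.141, 84.980 + 2.508] = [82.839, 87.488]. RSS = √0.684990 = 0.828.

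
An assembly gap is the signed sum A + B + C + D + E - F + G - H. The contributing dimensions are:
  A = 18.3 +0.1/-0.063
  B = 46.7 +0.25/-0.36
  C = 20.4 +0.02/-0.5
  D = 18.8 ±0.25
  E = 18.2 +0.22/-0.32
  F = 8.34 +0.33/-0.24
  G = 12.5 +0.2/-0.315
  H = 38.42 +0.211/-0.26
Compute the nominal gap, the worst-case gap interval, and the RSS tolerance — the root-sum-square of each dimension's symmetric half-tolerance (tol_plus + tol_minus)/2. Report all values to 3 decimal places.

nominal=88.140 wc=[85.791,89.680] rss=0.711

Stack each dimension's contribution:
  +A: nom +18.300 → Σnom=18.300; wc +0.100/-0.063 → slack +0.100/-0.063; half-tol=0.082, Σhalf²=0.006642
  +B: nom +46.700 → Σnom=65.000; wc +0.250/-0.360 → slack +0.350/-0.423; half-tol=0.305, Σhalf²=0.099667
  +C: nom +20.400 → Σnom=85.400; wc +0.020/-0.500 → slack +0.370/-0.923; half-tol=0.260, Σhalf²=0.167267
  +D: nom +18.800 → Σnom=104.200; wc +0.250/-0.250 → slack +0.620/-1.173; half-tol=0.250, Σhalf²=0.229767
  +E: nom +18.200 → Σnom=122.400; wc +0.220/-0.320 → slack +0.840/-1.493; half-tol=0.270, Σhalf²=0.302667
  -F: nom -8.340 → Σnom=114.060; wc +0.240/-0.330 → slack +1.080/-1.823; half-tol=0.285, Σhalf²=0.383892
  +G: nom +12.500 → Σnom=126.560; wc +0.200/-0.315 → slack +1.280/-2.138; half-tol=0.258, Σhalf²=0.450199
  -H: nom -38.420 → Σnom=88.140; wc +0.260/-0.211 → slack +1.540/-2.349; half-tol=0.235, Σhalf²=0.505659
Nominal = 88.140. Worst-case = [88.140 - 2.349, 88.140 + 1.540] = [85.791, 89.680]. RSS = √0.505659 = 0.711.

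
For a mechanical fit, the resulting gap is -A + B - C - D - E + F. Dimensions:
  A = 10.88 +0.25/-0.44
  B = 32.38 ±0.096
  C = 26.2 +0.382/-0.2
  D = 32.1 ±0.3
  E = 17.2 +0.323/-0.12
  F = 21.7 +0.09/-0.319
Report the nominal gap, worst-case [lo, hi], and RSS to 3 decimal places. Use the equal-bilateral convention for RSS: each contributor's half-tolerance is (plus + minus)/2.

Stack each dimension's contribution:
  -A: nom -10.880 → Σnom=-10.880; wc +0.440/-0.250 → slack +0.440/-0.250; half-tol=0.345, Σhalf²=0.119025
  +B: nom +32.380 → Σnom=21.500; wc +0.096/-0.096 → slack +0.536/-0.346; half-tol=0.096, Σhalf²=0.128241
  -C: nom -26.200 → Σnom=-4.700; wc +0.200/-0.382 → slack +0.736/-0.728; half-tol=0.291, Σhalf²=0.212922
  -D: nom -32.100 → Σnom=-36.800; wc +0.300/-0.300 → slack +1.036/-1.028; half-tol=0.300, Σhalf²=0.302922
  -E: nom -17.200 → Σnom=-54.000; wc +0.120/-0.323 → slack +1.156/-1.351; half-tol=0.222, Σhalf²=0.351984
  +F: nom +21.700 → Σnom=-32.300; wc +0.090/-0.319 → slack +1.246/-1.670; half-tol=0.205, Σhalf²=0.393805
Nominal = -32.300. Worst-case = [-32.300 - 1.670, -32.300 + 1.246] = [-33.970, -31.054]. RSS = √0.393805 = 0.628.

nominal=-32.300 wc=[-33.970,-31.054] rss=0.628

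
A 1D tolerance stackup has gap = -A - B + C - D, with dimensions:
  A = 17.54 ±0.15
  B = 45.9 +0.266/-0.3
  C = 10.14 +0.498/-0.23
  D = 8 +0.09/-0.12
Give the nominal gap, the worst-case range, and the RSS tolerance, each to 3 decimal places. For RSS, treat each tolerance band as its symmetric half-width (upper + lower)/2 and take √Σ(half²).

nominal=-61.300 wc=[-62.036,-60.232] rss=0.496

Stack each dimension's contribution:
  -A: nom -17.540 → Σnom=-17.540; wc +0.150/-0.150 → slack +0.150/-0.150; half-tol=0.150, Σhalf²=0.022500
  -B: nom -45.900 → Σnom=-63.440; wc +0.300/-0.266 → slack +0.450/-0.416; half-tol=0.283, Σhalf²=0.102589
  +C: nom +10.140 → Σnom=-53.300; wc +0.498/-0.230 → slack +0.948/-0.646; half-tol=0.364, Σhalf²=0.235085
  -D: nom -8.000 → Σnom=-61.300; wc +0.120/-0.090 → slack +1.068/-0.736; half-tol=0.105, Σhalf²=0.246110
Nominal = -61.300. Worst-case = [-61.300 - 0.736, -61.300 + 1.068] = [-62.036, -60.232]. RSS = √0.246110 = 0.496.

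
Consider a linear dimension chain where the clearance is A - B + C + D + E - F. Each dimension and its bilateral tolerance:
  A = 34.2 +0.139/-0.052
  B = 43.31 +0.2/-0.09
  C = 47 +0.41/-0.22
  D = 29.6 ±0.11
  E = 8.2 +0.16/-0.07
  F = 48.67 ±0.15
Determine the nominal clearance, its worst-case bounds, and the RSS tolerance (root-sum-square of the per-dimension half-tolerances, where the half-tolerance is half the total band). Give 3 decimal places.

nominal=27.020 wc=[26.218,28.079] rss=0.421

Stack each dimension's contribution:
  +A: nom +34.200 → Σnom=34.200; wc +0.139/-0.052 → slack +0.139/-0.052; half-tol=0.096, Σhalf²=0.009120
  -B: nom -43.310 → Σnom=-9.110; wc +0.090/-0.200 → slack +0.229/-0.252; half-tol=0.145, Σhalf²=0.030145
  +C: nom +47.000 → Σnom=37.890; wc +0.410/-0.220 → slack +0.639/-0.472; half-tol=0.315, Σhalf²=0.129370
  +D: nom +29.600 → Σnom=67.490; wc +0.110/-0.110 → slack +0.749/-0.582; half-tol=0.110, Σhalf²=0.141470
  +E: nom +8.200 → Σnom=75.690; wc +0.160/-0.070 → slack +0.909/-0.652; half-tol=0.115, Σhalf²=0.154695
  -F: nom -48.670 → Σnom=27.020; wc +0.150/-0.150 → slack +1.059/-0.802; half-tol=0.150, Σhalf²=0.177195
Nominal = 27.020. Worst-case = [27.020 - 0.802, 27.020 + 1.059] = [26.218, 28.079]. RSS = √0.177195 = 0.421.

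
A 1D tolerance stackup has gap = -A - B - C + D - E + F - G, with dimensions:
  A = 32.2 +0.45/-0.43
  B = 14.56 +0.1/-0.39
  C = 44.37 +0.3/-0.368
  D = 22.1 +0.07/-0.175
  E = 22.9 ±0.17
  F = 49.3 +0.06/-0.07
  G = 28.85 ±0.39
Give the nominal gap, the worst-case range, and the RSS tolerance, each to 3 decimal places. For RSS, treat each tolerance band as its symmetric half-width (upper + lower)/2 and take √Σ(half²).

nominal=-71.480 wc=[-73.135,-69.602] rss=0.752

Stack each dimension's contribution:
  -A: nom -32.200 → Σnom=-32.200; wc +0.430/-0.450 → slack +0.430/-0.450; half-tol=0.440, Σhalf²=0.193600
  -B: nom -14.560 → Σnom=-46.760; wc +0.390/-0.100 → slack +0.820/-0.550; half-tol=0.245, Σhalf²=0.253625
  -C: nom -44.370 → Σnom=-91.130; wc +0.368/-0.300 → slack +1.188/-0.850; half-tol=0.334, Σhalf²=0.365181
  +D: nom +22.100 → Σnom=-69.030; wc +0.070/-0.175 → slack +1.258/-1.025; half-tol=0.122, Σhalf²=0.380187
  -E: nom -22.900 → Σnom=-91.930; wc +0.170/-0.170 → slack +1.428/-1.195; half-tol=0.170, Σhalf²=0.409087
  +F: nom +49.300 → Σnom=-42.630; wc +0.060/-0.070 → slack +1.488/-1.265; half-tol=0.065, Σhalf²=0.413312
  -G: nom -28.850 → Σnom=-71.480; wc +0.390/-0.390 → slack +1.878/-1.655; half-tol=0.390, Σhalf²=0.565412
Nominal = -71.480. Worst-case = [-71.480 - 1.655, -71.480 + 1.878] = [-73.135, -69.602]. RSS = √0.565412 = 0.752.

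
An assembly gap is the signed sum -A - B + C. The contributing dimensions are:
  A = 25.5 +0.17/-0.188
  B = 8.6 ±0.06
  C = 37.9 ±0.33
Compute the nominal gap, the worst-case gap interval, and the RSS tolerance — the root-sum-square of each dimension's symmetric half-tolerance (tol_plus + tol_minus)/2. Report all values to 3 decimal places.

Stack each dimension's contribution:
  -A: nom -25.500 → Σnom=-25.500; wc +0.188/-0.170 → slack +0.188/-0.170; half-tol=0.179, Σhalf²=0.032041
  -B: nom -8.600 → Σnom=-34.100; wc +0.060/-0.060 → slack +0.248/-0.230; half-tol=0.060, Σhalf²=0.035641
  +C: nom +37.900 → Σnom=3.800; wc +0.330/-0.330 → slack +0.578/-0.560; half-tol=0.330, Σhalf²=0.144541
Nominal = 3.800. Worst-case = [3.800 - 0.560, 3.800 + 0.578] = [3.240, 4.378]. RSS = √0.144541 = 0.380.

nominal=3.800 wc=[3.240,4.378] rss=0.380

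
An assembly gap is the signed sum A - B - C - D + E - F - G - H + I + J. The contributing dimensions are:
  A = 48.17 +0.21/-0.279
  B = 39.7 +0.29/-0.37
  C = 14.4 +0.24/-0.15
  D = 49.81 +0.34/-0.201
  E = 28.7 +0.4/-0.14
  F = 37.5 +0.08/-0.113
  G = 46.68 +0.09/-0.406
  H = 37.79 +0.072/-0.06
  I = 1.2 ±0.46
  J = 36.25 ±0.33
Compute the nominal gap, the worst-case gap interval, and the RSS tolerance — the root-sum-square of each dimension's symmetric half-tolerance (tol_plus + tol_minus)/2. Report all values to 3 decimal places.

Stack each dimension's contribution:
  +A: nom +48.170 → Σnom=48.170; wc +0.210/-0.279 → slack +0.210/-0.279; half-tol=0.244, Σhalf²=0.059780
  -B: nom -39.700 → Σnom=8.470; wc +0.370/-0.290 → slack +0.580/-0.569; half-tol=0.330, Σhalf²=0.168680
  -C: nom -14.400 → Σnom=-5.930; wc +0.150/-0.240 → slack +0.730/-0.809; half-tol=0.195, Σhalf²=0.206705
  -D: nom -49.810 → Σnom=-55.740; wc +0.201/-0.340 → slack +0.931/-1.149; half-tol=0.271, Σhalf²=0.279875
  +E: nom +28.700 → Σnom=-27.040; wc +0.400/-0.140 → slack +1.331/-1.289; half-tol=0.270, Σhalf²=0.352776
  -F: nom -37.500 → Σnom=-64.540; wc +0.113/-0.080 → slack +1.444/-1.369; half-tol=0.097, Σhalf²=0.362088
  -G: nom -46.680 → Σnom=-111.220; wc +0.406/-0.090 → slack +1.850/-1.459; half-tol=0.248, Σhalf²=0.423592
  -H: nom -37.790 → Σnom=-149.010; wc +0.060/-0.072 → slack +1.910/-1.531; half-tol=0.066, Σhalf²=0.427948
  +I: nom +1.200 → Σnom=-147.810; wc +0.460/-0.460 → slack +2.370/-1.991; half-tol=0.460, Σhalf²=0.639548
  +J: nom +36.250 → Σnom=-111.560; wc +0.330/-0.330 → slack +2.700/-2.321; half-tol=0.330, Σhalf²=0.748448
Nominal = -111.560. Worst-case = [-111.560 - 2.321, -111.560 + 2.700] = [-113.881, -108.860]. RSS = √0.748448 = 0.865.

nominal=-111.560 wc=[-113.881,-108.860] rss=0.865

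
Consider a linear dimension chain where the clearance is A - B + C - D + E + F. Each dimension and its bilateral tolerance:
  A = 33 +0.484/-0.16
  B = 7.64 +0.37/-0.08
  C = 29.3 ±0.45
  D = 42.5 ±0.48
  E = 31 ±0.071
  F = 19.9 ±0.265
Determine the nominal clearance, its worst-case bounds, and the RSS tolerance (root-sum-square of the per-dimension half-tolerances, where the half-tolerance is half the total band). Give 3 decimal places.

nominal=63.060 wc=[61.264,64.890] rss=0.814

Stack each dimension's contribution:
  +A: nom +33.000 → Σnom=33.000; wc +0.484/-0.160 → slack +0.484/-0.160; half-tol=0.322, Σhalf²=0.103684
  -B: nom -7.640 → Σnom=25.360; wc +0.080/-0.370 → slack +0.564/-0.530; half-tol=0.225, Σhalf²=0.154309
  +C: nom +29.300 → Σnom=54.660; wc +0.450/-0.450 → slack +1.014/-0.980; half-tol=0.450, Σhalf²=0.356809
  -D: nom -42.500 → Σnom=12.160; wc +0.480/-0.480 → slack +1.494/-1.460; half-tol=0.480, Σhalf²=0.587209
  +E: nom +31.000 → Σnom=43.160; wc +0.071/-0.071 → slack +1.565/-1.531; half-tol=0.071, Σhalf²=0.592250
  +F: nom +19.900 → Σnom=63.060; wc +0.265/-0.265 → slack +1.830/-1.796; half-tol=0.265, Σhalf²=0.662475
Nominal = 63.060. Worst-case = [63.060 - 1.796, 63.060 + 1.830] = [61.264, 64.890]. RSS = √0.662475 = 0.814.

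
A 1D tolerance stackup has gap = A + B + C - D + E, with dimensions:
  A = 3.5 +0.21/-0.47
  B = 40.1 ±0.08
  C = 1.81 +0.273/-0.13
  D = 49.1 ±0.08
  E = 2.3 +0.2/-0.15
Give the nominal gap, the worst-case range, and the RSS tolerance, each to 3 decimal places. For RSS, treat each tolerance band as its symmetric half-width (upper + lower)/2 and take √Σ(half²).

Stack each dimension's contribution:
  +A: nom +3.500 → Σnom=3.500; wc +0.210/-0.470 → slack +0.210/-0.470; half-tol=0.340, Σhalf²=0.115600
  +B: nom +40.100 → Σnom=43.600; wc +0.080/-0.080 → slack +0.290/-0.550; half-tol=0.080, Σhalf²=0.122000
  +C: nom +1.810 → Σnom=45.410; wc +0.273/-0.130 → slack +0.563/-0.680; half-tol=0.202, Σhalf²=0.162602
  -D: nom -49.100 → Σnom=-3.690; wc +0.080/-0.080 → slack +0.643/-0.760; half-tol=0.080, Σhalf²=0.169002
  +E: nom +2.300 → Σnom=-1.390; wc +0.200/-0.150 → slack +0.843/-0.910; half-tol=0.175, Σhalf²=0.199627
Nominal = -1.390. Worst-case = [-1.390 - 0.910, -1.390 + 0.843] = [-2.300, -0.547]. RSS = √0.199627 = 0.447.

nominal=-1.390 wc=[-2.300,-0.547] rss=0.447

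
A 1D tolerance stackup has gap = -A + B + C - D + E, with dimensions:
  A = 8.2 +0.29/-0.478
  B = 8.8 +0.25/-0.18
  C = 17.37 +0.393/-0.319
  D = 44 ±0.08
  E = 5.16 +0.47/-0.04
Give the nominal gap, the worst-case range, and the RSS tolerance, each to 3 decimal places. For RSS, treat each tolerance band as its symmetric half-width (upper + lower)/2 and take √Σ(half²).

Stack each dimension's contribution:
  -A: nom -8.200 → Σnom=-8.200; wc +0.478/-0.290 → slack +0.478/-0.290; half-tol=0.384, Σhalf²=0.147456
  +B: nom +8.800 → Σnom=0.600; wc +0.250/-0.180 → slack +0.728/-0.470; half-tol=0.215, Σhalf²=0.193681
  +C: nom +17.370 → Σnom=17.970; wc +0.393/-0.319 → slack +1.121/-0.789; half-tol=0.356, Σhalf²=0.320417
  -D: nom -44.000 → Σnom=-26.030; wc +0.080/-0.080 → slack +1.201/-0.869; half-tol=0.080, Σhalf²=0.326817
  +E: nom +5.160 → Σnom=-20.870; wc +0.470/-0.040 → slack +1.671/-0.909; half-tol=0.255, Σhalf²=0.391842
Nominal = -20.870. Worst-case = [-20.870 - 0.909, -20.870 + 1.671] = [-21.779, -19.199]. RSS = √0.391842 = 0.626.

nominal=-20.870 wc=[-21.779,-19.199] rss=0.626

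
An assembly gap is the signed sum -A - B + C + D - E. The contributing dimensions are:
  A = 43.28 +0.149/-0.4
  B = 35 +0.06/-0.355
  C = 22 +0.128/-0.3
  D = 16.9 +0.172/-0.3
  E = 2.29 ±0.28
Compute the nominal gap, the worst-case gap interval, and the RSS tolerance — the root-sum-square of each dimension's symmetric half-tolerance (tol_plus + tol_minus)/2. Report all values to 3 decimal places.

nominal=-41.670 wc=[-42.759,-40.335] rss=0.546

Stack each dimension's contribution:
  -A: nom -43.280 → Σnom=-43.280; wc +0.400/-0.149 → slack +0.400/-0.149; half-tol=0.275, Σhalf²=0.075350
  -B: nom -35.000 → Σnom=-78.280; wc +0.355/-0.060 → slack +0.755/-0.209; half-tol=0.207, Σhalf²=0.118406
  +C: nom +22.000 → Σnom=-56.280; wc +0.128/-0.300 → slack +0.883/-0.509; half-tol=0.214, Σhalf²=0.164203
  +D: nom +16.900 → Σnom=-39.380; wc +0.172/-0.300 → slack +1.055/-0.809; half-tol=0.236, Σhalf²=0.219898
  -E: nom -2.290 → Σnom=-41.670; wc +0.280/-0.280 → slack +1.335/-1.089; half-tol=0.280, Σhalf²=0.298299
Nominal = -41.670. Worst-case = [-41.670 - 1.089, -41.670 + 1.335] = [-42.759, -40.335]. RSS = √0.298299 = 0.546.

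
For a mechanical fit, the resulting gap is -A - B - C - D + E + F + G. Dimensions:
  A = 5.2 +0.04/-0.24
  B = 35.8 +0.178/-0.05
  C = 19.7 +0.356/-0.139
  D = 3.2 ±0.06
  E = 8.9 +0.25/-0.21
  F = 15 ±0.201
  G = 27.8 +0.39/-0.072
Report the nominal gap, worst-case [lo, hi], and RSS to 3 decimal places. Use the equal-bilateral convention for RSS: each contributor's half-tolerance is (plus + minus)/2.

Stack each dimension's contribution:
  -A: nom -5.200 → Σnom=-5.200; wc +0.240/-0.040 → slack +0.240/-0.040; half-tol=0.140, Σhalf²=0.019600
  -B: nom -35.800 → Σnom=-41.000; wc +0.050/-0.178 → slack +0.290/-0.218; half-tol=0.114, Σhalf²=0.032596
  -C: nom -19.700 → Σnom=-60.700; wc +0.139/-0.356 → slack +0.429/-0.574; half-tol=0.247, Σhalf²=0.093852
  -D: nom -3.200 → Σnom=-63.900; wc +0.060/-0.060 → slack +0.489/-0.634; half-tol=0.060, Σhalf²=0.097452
  +E: nom +8.900 → Σnom=-55.000; wc +0.250/-0.210 → slack +0.739/-0.844; half-tol=0.230, Σhalf²=0.150352
  +F: nom +15.000 → Σnom=-40.000; wc +0.201/-0.201 → slack +0.940/-1.045; half-tol=0.201, Σhalf²=0.190753
  +G: nom +27.800 → Σnom=-12.200; wc +0.390/-0.072 → slack +1.330/-1.117; half-tol=0.231, Σhalf²=0.244114
Nominal = -12.200. Worst-case = [-12.200 - 1.117, -12.200 + 1.330] = [-13.317, -10.870]. RSS = √0.244114 = 0.494.

nominal=-12.200 wc=[-13.317,-10.870] rss=0.494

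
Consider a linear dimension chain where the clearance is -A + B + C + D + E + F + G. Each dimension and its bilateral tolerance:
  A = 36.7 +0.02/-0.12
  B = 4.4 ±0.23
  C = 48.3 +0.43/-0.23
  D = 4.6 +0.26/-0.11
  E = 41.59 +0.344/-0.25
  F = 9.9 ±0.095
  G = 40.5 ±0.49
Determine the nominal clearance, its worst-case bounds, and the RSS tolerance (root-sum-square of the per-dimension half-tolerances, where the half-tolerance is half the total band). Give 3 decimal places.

Stack each dimension's contribution:
  -A: nom -36.700 → Σnom=-36.700; wc +0.120/-0.020 → slack +0.120/-0.020; half-tol=0.070, Σhalf²=0.004900
  +B: nom +4.400 → Σnom=-32.300; wc +0.230/-0.230 → slack +0.350/-0.250; half-tol=0.230, Σhalf²=0.057800
  +C: nom +48.300 → Σnom=16.000; wc +0.430/-0.230 → slack +0.780/-0.480; half-tol=0.330, Σhalf²=0.166700
  +D: nom +4.600 → Σnom=20.600; wc +0.260/-0.110 → slack +1.040/-0.590; half-tol=0.185, Σhalf²=0.200925
  +E: nom +41.590 → Σnom=62.190; wc +0.344/-0.250 → slack +1.384/-0.840; half-tol=0.297, Σhalf²=0.289134
  +F: nom +9.900 → Σnom=72.090; wc +0.095/-0.095 → slack +1.479/-0.935; half-tol=0.095, Σhalf²=0.298159
  +G: nom +40.500 → Σnom=112.590; wc +0.490/-0.490 → slack +1.969/-1.425; half-tol=0.490, Σhalf²=0.538259
Nominal = 112.590. Worst-case = [112.590 - 1.425, 112.590 + 1.969] = [111.165, 114.559]. RSS = √0.538259 = 0.734.

nominal=112.590 wc=[111.165,114.559] rss=0.734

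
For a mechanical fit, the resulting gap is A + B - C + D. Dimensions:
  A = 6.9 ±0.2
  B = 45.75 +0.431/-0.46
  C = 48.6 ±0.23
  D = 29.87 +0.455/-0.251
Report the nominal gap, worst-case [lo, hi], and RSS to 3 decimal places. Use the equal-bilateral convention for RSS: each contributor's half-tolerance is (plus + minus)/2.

Stack each dimension's contribution:
  +A: nom +6.900 → Σnom=6.900; wc +0.200/-0.200 → slack +0.200/-0.200; half-tol=0.200, Σhalf²=0.040000
  +B: nom +45.750 → Σnom=52.650; wc +0.431/-0.460 → slack +0.631/-0.660; half-tol=0.446, Σhalf²=0.238470
  -C: nom -48.600 → Σnom=4.050; wc +0.230/-0.230 → slack +0.861/-0.890; half-tol=0.230, Σhalf²=0.291370
  +D: nom +29.870 → Σnom=33.920; wc +0.455/-0.251 → slack +1.316/-1.141; half-tol=0.353, Σhalf²=0.415979
Nominal = 33.920. Worst-case = [33.920 - 1.141, 33.920 + 1.316] = [32.779, 35.236]. RSS = √0.415979 = 0.645.

nominal=33.920 wc=[32.779,35.236] rss=0.645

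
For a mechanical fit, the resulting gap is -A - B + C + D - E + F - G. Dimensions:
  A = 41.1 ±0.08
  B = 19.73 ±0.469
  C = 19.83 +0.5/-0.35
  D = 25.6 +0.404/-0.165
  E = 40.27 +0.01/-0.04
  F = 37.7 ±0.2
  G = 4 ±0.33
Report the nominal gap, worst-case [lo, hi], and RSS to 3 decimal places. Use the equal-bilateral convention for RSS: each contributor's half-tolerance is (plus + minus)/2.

Stack each dimension's contribution:
  -A: nom -41.100 → Σnom=-41.100; wc +0.080/-0.080 → slack +0.080/-0.080; half-tol=0.080, Σhalf²=0.006400
  -B: nom -19.730 → Σnom=-60.830; wc +0.469/-0.469 → slack +0.549/-0.549; half-tol=0.469, Σhalf²=0.226361
  +C: nom +19.830 → Σnom=-41.000; wc +0.500/-0.350 → slack +1.049/-0.899; half-tol=0.425, Σhalf²=0.406986
  +D: nom +25.600 → Σnom=-15.400; wc +0.404/-0.165 → slack +1.453/-1.064; half-tol=0.285, Σhalf²=0.487926
  -E: nom -40.270 → Σnom=-55.670; wc +0.040/-0.010 → slack +1.493/-1.074; half-tol=0.025, Σhalf²=0.488551
  +F: nom +37.700 → Σnom=-17.970; wc +0.200/-0.200 → slack +1.693/-1.274; half-tol=0.200, Σhalf²=0.528551
  -G: nom -4.000 → Σnom=-21.970; wc +0.330/-0.330 → slack +2.023/-1.604; half-tol=0.330, Σhalf²=0.637451
Nominal = -21.970. Worst-case = [-21.970 - 1.604, -21.970 + 2.023] = [-23.574, -19.947]. RSS = √0.637451 = 0.798.

nominal=-21.970 wc=[-23.574,-19.947] rss=0.798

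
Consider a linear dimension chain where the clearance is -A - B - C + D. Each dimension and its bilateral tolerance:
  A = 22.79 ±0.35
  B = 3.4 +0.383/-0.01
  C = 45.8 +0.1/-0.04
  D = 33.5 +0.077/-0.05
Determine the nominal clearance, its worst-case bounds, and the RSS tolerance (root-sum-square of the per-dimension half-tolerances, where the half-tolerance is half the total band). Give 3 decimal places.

nominal=-38.490 wc=[-39.373,-38.013] rss=0.412

Stack each dimension's contribution:
  -A: nom -22.790 → Σnom=-22.790; wc +0.350/-0.350 → slack +0.350/-0.350; half-tol=0.350, Σhalf²=0.122500
  -B: nom -3.400 → Σnom=-26.190; wc +0.010/-0.383 → slack +0.360/-0.733; half-tol=0.197, Σhalf²=0.161112
  -C: nom -45.800 → Σnom=-71.990; wc +0.040/-0.100 → slack +0.400/-0.833; half-tol=0.070, Σhalf²=0.166012
  +D: nom +33.500 → Σnom=-38.490; wc +0.077/-0.050 → slack +0.477/-0.883; half-tol=0.064, Σhalf²=0.170044
Nominal = -38.490. Worst-case = [-38.490 - 0.883, -38.490 + 0.477] = [-39.373, -38.013]. RSS = √0.170044 = 0.412.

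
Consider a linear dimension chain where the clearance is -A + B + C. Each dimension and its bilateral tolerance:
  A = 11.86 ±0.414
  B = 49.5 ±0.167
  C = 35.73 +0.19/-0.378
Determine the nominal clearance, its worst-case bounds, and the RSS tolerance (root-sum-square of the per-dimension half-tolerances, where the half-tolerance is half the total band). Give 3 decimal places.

Stack each dimension's contribution:
  -A: nom -11.860 → Σnom=-11.860; wc +0.414/-0.414 → slack +0.414/-0.414; half-tol=0.414, Σhalf²=0.171396
  +B: nom +49.500 → Σnom=37.640; wc +0.167/-0.167 → slack +0.581/-0.581; half-tol=0.167, Σhalf²=0.199285
  +C: nom +35.730 → Σnom=73.370; wc +0.190/-0.378 → slack +0.771/-0.959; half-tol=0.284, Σhalf²=0.279941
Nominal = 73.370. Worst-case = [73.370 - 0.959, 73.370 + 0.771] = [72.411, 74.141]. RSS = √0.279941 = 0.529.

nominal=73.370 wc=[72.411,74.141] rss=0.529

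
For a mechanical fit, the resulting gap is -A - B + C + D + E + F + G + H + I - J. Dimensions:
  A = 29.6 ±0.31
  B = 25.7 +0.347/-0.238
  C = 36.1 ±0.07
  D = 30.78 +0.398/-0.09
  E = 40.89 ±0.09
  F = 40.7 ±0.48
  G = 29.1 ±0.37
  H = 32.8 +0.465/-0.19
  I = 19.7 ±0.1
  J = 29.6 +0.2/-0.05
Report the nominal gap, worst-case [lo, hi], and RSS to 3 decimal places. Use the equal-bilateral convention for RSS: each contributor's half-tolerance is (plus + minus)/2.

Stack each dimension's contribution:
  -A: nom -29.600 → Σnom=-29.600; wc +0.310/-0.310 → slack +0.310/-0.310; half-tol=0.310, Σhalf²=0.096100
  -B: nom -25.700 → Σnom=-55.300; wc +0.238/-0.347 → slack +0.548/-0.657; half-tol=0.292, Σhalf²=0.181656
  +C: nom +36.100 → Σnom=-19.200; wc +0.070/-0.070 → slack +0.618/-0.727; half-tol=0.070, Σhalf²=0.186556
  +D: nom +30.780 → Σnom=11.580; wc +0.398/-0.090 → slack +1.016/-0.817; half-tol=0.244, Σhalf²=0.246092
  +E: nom +40.890 → Σnom=52.470; wc +0.090/-0.090 → slack +1.106/-0.907; half-tol=0.090, Σhalf²=0.254192
  +F: nom +40.700 → Σnom=93.170; wc +0.480/-0.480 → slack +1.586/-1.387; half-tol=0.480, Σhalf²=0.484592
  +G: nom +29.100 → Σnom=122.270; wc +0.370/-0.370 → slack +1.956/-1.757; half-tol=0.370, Σhalf²=0.621492
  +H: nom +32.800 → Σnom=155.070; wc +0.465/-0.190 → slack +2.421/-1.947; half-tol=0.328, Σhalf²=0.728749
  +I: nom +19.700 → Σnom=174.770; wc +0.100/-0.100 → slack +2.521/-2.047; half-tol=0.100, Σhalf²=0.738749
  -J: nom -29.600 → Σnom=145.170; wc +0.050/-0.200 → slack +2.571/-2.247; half-tol=0.125, Σhalf²=0.754374
Nominal = 145.170. Worst-case = [145.170 - 2.247, 145.170 + 2.571] = [142.923, 147.741]. RSS = √0.754374 = 0.869.

nominal=145.170 wc=[142.923,147.741] rss=0.869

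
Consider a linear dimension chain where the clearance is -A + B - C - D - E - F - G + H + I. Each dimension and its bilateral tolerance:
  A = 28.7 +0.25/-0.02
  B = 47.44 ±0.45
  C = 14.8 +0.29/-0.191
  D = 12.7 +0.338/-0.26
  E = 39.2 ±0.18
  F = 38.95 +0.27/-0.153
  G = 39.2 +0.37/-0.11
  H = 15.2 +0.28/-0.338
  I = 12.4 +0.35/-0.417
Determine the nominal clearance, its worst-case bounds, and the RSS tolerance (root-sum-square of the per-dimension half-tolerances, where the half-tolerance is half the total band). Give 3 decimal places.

Stack each dimension's contribution:
  -A: nom -28.700 → Σnom=-28.700; wc +0.020/-0.250 → slack +0.020/-0.250; half-tol=0.135, Σhalf²=0.018225
  +B: nom +47.440 → Σnom=18.740; wc +0.450/-0.450 → slack +0.470/-0.700; half-tol=0.450, Σhalf²=0.220725
  -C: nom -14.800 → Σnom=3.940; wc +0.191/-0.290 → slack +0.661/-0.990; half-tol=0.240, Σhalf²=0.278565
  -D: nom -12.700 → Σnom=-8.760; wc +0.260/-0.338 → slack +0.921/-1.328; half-tol=0.299, Σhalf²=0.367966
  -E: nom -39.200 → Σnom=-47.960; wc +0.180/-0.180 → slack +1.101/-1.508; half-tol=0.180, Σhalf²=0.400366
  -F: nom -38.950 → Σnom=-86.910; wc +0.153/-0.270 → slack +1.254/-1.778; half-tol=0.212, Σhalf²=0.445099
  -G: nom -39.200 → Σnom=-126.110; wc +0.110/-0.370 → slack +1.364/-2.148; half-tol=0.240, Σhalf²=0.502699
  +H: nom +15.200 → Σnom=-110.910; wc +0.280/-0.338 → slack +1.644/-2.486; half-tol=0.309, Σhalf²=0.598180
  +I: nom +12.400 → Σnom=-98.510; wc +0.350/-0.417 → slack +1.994/-2.903; half-tol=0.383, Σhalf²=0.745252
Nominal = -98.510. Worst-case = [-98.510 - 2.903, -98.510 + 1.994] = [-101.413, -96.516]. RSS = √0.745252 = 0.863.

nominal=-98.510 wc=[-101.413,-96.516] rss=0.863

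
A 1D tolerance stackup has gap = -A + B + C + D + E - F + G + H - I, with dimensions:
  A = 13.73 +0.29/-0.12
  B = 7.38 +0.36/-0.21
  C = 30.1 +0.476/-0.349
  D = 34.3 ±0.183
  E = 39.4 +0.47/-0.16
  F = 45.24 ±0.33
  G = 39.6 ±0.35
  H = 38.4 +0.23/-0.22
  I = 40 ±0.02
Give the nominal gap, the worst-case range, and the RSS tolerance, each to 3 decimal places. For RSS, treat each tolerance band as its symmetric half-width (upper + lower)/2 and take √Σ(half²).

Stack each dimension's contribution:
  -A: nom -13.730 → Σnom=-13.730; wc +0.120/-0.290 → slack +0.120/-0.290; half-tol=0.205, Σhalf²=0.042025
  +B: nom +7.380 → Σnom=-6.350; wc +0.360/-0.210 → slack +0.480/-0.500; half-tol=0.285, Σhalf²=0.123250
  +C: nom +30.100 → Σnom=23.750; wc +0.476/-0.349 → slack +0.956/-0.849; half-tol=0.412, Σhalf²=0.293406
  +D: nom +34.300 → Σnom=58.050; wc +0.183/-0.183 → slack +1.139/-1.032; half-tol=0.183, Σhalf²=0.326895
  +E: nom +39.400 → Σnom=97.450; wc +0.470/-0.160 → slack +1.609/-1.192; half-tol=0.315, Σhalf²=0.426120
  -F: nom -45.240 → Σnom=52.210; wc +0.330/-0.330 → slack +1.939/-1.522; half-tol=0.330, Σhalf²=0.535020
  +G: nom +39.600 → Σnom=91.810; wc +0.350/-0.350 → slack +2.289/-1.872; half-tol=0.350, Σhalf²=0.657520
  +H: nom +38.400 → Σnom=130.210; wc +0.230/-0.220 → slack +2.519/-2.092; half-tol=0.225, Σhalf²=0.708145
  -I: nom -40.000 → Σnom=90.210; wc +0.020/-0.020 → slack +2.539/-2.112; half-tol=0.020, Σhalf²=0.708545
Nominal = 90.210. Worst-case = [90.210 - 2.112, 90.210 + 2.539] = [88.098, 92.749]. RSS = √0.708545 = 0.842.

nominal=90.210 wc=[88.098,92.749] rss=0.842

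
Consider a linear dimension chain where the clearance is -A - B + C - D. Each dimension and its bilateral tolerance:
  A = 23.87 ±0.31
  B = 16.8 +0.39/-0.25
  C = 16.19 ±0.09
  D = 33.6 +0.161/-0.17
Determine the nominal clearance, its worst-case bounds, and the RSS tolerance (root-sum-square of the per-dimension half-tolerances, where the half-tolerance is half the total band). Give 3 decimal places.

Stack each dimension's contribution:
  -A: nom -23.870 → Σnom=-23.870; wc +0.310/-0.310 → slack +0.310/-0.310; half-tol=0.310, Σhalf²=0.096100
  -B: nom -16.800 → Σnom=-40.670; wc +0.250/-0.390 → slack +0.560/-0.700; half-tol=0.320, Σhalf²=0.198500
  +C: nom +16.190 → Σnom=-24.480; wc +0.090/-0.090 → slack +0.650/-0.790; half-tol=0.090, Σhalf²=0.206600
  -D: nom -33.600 → Σnom=-58.080; wc +0.170/-0.161 → slack +0.820/-0.951; half-tol=0.166, Σhalf²=0.233990
Nominal = -58.080. Worst-case = [-58.080 - 0.951, -58.080 + 0.820] = [-59.031, -57.260]. RSS = √0.233990 = 0.484.

nominal=-58.080 wc=[-59.031,-57.260] rss=0.484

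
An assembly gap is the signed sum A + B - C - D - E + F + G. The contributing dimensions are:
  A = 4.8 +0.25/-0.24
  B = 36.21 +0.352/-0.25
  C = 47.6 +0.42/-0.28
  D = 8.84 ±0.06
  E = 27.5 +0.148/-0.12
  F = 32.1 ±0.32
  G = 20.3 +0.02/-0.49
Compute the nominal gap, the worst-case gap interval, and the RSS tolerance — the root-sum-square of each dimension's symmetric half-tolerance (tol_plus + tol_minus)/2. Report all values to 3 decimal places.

nominal=9.470 wc=[7.542,10.872] rss=0.680

Stack each dimension's contribution:
  +A: nom +4.800 → Σnom=4.800; wc +0.250/-0.240 → slack +0.250/-0.240; half-tol=0.245, Σhalf²=0.060025
  +B: nom +36.210 → Σnom=41.010; wc +0.352/-0.250 → slack +0.602/-0.490; half-tol=0.301, Σhalf²=0.150626
  -C: nom -47.600 → Σnom=-6.590; wc +0.280/-0.420 → slack +0.882/-0.910; half-tol=0.350, Σhalf²=0.273126
  -D: nom -8.840 → Σnom=-15.430; wc +0.060/-0.060 → slack +0.942/-0.970; half-tol=0.060, Σhalf²=0.276726
  -E: nom -27.500 → Σnom=-42.930; wc +0.120/-0.148 → slack +1.062/-1.118; half-tol=0.134, Σhalf²=0.294682
  +F: nom +32.100 → Σnom=-10.830; wc +0.320/-0.320 → slack +1.382/-1.438; half-tol=0.320, Σhalf²=0.397082
  +G: nom +20.300 → Σnom=9.470; wc +0.020/-0.490 → slack +1.402/-1.928; half-tol=0.255, Σhalf²=0.462107
Nominal = 9.470. Worst-case = [9.470 - 1.928, 9.470 + 1.402] = [7.542, 10.872]. RSS = √0.462107 = 0.680.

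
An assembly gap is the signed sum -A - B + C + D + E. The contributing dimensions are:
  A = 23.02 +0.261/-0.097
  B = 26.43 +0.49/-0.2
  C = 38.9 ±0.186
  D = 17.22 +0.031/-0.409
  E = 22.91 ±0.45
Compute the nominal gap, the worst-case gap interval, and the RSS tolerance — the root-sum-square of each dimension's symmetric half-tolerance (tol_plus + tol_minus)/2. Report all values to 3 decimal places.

nominal=29.580 wc=[27.784,30.544] rss=0.661

Stack each dimension's contribution:
  -A: nom -23.020 → Σnom=-23.020; wc +0.097/-0.261 → slack +0.097/-0.261; half-tol=0.179, Σhalf²=0.032041
  -B: nom -26.430 → Σnom=-49.450; wc +0.200/-0.490 → slack +0.297/-0.751; half-tol=0.345, Σhalf²=0.151066
  +C: nom +38.900 → Σnom=-10.550; wc +0.186/-0.186 → slack +0.483/-0.937; half-tol=0.186, Σhalf²=0.185662
  +D: nom +17.220 → Σnom=6.670; wc +0.031/-0.409 → slack +0.514/-1.346; half-tol=0.220, Σhalf²=0.234062
  +E: nom +22.910 → Σnom=29.580; wc +0.450/-0.450 → slack +0.964/-1.796; half-tol=0.450, Σhalf²=0.436562
Nominal = 29.580. Worst-case = [29.580 - 1.796, 29.580 + 0.964] = [27.784, 30.544]. RSS = √0.436562 = 0.661.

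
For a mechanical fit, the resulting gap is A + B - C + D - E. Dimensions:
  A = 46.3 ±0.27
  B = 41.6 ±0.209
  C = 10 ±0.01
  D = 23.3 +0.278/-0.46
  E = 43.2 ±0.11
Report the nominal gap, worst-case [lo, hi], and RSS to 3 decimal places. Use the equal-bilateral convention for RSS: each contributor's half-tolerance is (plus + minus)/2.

nominal=58.000 wc=[56.941,58.877] rss=0.515

Stack each dimension's contribution:
  +A: nom +46.300 → Σnom=46.300; wc +0.270/-0.270 → slack +0.270/-0.270; half-tol=0.270, Σhalf²=0.072900
  +B: nom +41.600 → Σnom=87.900; wc +0.209/-0.209 → slack +0.479/-0.479; half-tol=0.209, Σhalf²=0.116581
  -C: nom -10.000 → Σnom=77.900; wc +0.010/-0.010 → slack +0.489/-0.489; half-tol=0.010, Σhalf²=0.116681
  +D: nom +23.300 → Σnom=101.200; wc +0.278/-0.460 → slack +0.767/-0.949; half-tol=0.369, Σhalf²=0.252842
  -E: nom -43.200 → Σnom=58.000; wc +0.110/-0.110 → slack +0.877/-1.059; half-tol=0.110, Σhalf²=0.264942
Nominal = 58.000. Worst-case = [58.000 - 1.059, 58.000 + 0.877] = [56.941, 58.877]. RSS = √0.264942 = 0.515.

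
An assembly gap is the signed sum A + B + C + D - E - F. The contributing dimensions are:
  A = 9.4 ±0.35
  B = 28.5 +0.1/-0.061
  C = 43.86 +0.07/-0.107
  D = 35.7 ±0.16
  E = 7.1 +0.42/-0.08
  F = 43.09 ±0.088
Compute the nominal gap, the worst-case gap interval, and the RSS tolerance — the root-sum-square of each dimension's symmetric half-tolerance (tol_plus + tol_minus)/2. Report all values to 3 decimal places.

Stack each dimension's contribution:
  +A: nom +9.400 → Σnom=9.400; wc +0.350/-0.350 → slack +0.350/-0.350; half-tol=0.350, Σhalf²=0.122500
  +B: nom +28.500 → Σnom=37.900; wc +0.100/-0.061 → slack +0.450/-0.411; half-tol=0.081, Σhalf²=0.128980
  +C: nom +43.860 → Σnom=81.760; wc +0.070/-0.107 → slack +0.520/-0.518; half-tol=0.088, Σhalf²=0.136813
  +D: nom +35.700 → Σnom=117.460; wc +0.160/-0.160 → slack +0.680/-0.678; half-tol=0.160, Σhalf²=0.162413
  -E: nom -7.100 → Σnom=110.360; wc +0.080/-0.420 → slack +0.760/-1.098; half-tol=0.250, Σhalf²=0.224913
  -F: nom -43.090 → Σnom=67.270; wc +0.088/-0.088 → slack +0.848/-1.186; half-tol=0.088, Σhalf²=0.232657
Nominal = 67.270. Worst-case = [67.270 - 1.186, 67.270 + 0.848] = [66.084, 68.118]. RSS = √0.232657 = 0.482.

nominal=67.270 wc=[66.084,68.118] rss=0.482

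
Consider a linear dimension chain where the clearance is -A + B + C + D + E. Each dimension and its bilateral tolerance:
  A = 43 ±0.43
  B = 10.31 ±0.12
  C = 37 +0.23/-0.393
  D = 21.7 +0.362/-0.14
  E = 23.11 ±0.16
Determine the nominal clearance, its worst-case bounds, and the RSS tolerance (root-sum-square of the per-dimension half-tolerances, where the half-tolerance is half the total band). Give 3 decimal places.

nominal=49.120 wc=[47.877,50.422] rss=0.620

Stack each dimension's contribution:
  -A: nom -43.000 → Σnom=-43.000; wc +0.430/-0.430 → slack +0.430/-0.430; half-tol=0.430, Σhalf²=0.184900
  +B: nom +10.310 → Σnom=-32.690; wc +0.120/-0.120 → slack +0.550/-0.550; half-tol=0.120, Σhalf²=0.199300
  +C: nom +37.000 → Σnom=4.310; wc +0.230/-0.393 → slack +0.780/-0.943; half-tol=0.311, Σhalf²=0.296332
  +D: nom +21.700 → Σnom=26.010; wc +0.362/-0.140 → slack +1.142/-1.083; half-tol=0.251, Σhalf²=0.359333
  +E: nom +23.110 → Σnom=49.120; wc +0.160/-0.160 → slack +1.302/-1.243; half-tol=0.160, Σhalf²=0.384933
Nominal = 49.120. Worst-case = [49.120 - 1.243, 49.120 + 1.302] = [47.877, 50.422]. RSS = √0.384933 = 0.620.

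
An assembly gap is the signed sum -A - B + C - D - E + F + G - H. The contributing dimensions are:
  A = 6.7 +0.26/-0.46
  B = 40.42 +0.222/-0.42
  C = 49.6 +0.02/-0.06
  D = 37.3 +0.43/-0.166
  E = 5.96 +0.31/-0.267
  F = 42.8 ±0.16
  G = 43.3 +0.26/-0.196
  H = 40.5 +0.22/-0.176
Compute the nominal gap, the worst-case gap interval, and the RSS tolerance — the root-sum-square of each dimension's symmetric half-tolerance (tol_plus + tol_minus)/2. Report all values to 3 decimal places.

Stack each dimension's contribution:
  -A: nom -6.700 → Σnom=-6.700; wc +0.460/-0.260 → slack +0.460/-0.260; half-tol=0.360, Σhalf²=0.129600
  -B: nom -40.420 → Σnom=-47.120; wc +0.420/-0.222 → slack +0.880/-0.482; half-tol=0.321, Σhalf²=0.232641
  +C: nom +49.600 → Σnom=2.480; wc +0.020/-0.060 → slack +0.900/-0.542; half-tol=0.040, Σhalf²=0.234241
  -D: nom -37.300 → Σnom=-34.820; wc +0.166/-0.430 → slack +1.066/-0.972; half-tol=0.298, Σhalf²=0.323045
  -E: nom -5.960 → Σnom=-40.780; wc +0.267/-0.310 → slack +1.333/-1.282; half-tol=0.288, Σhalf²=0.406277
  +F: nom +42.800 → Σnom=2.020; wc +0.160/-0.160 → slack +1.493/-1.442; half-tol=0.160, Σhalf²=0.431877
  +G: nom +43.300 → Σnom=45.320; wc +0.260/-0.196 → slack +1.753/-1.638; half-tol=0.228, Σhalf²=0.483861
  -H: nom -40.500 → Σnom=4.820; wc +0.176/-0.220 → slack +1.929/-1.858; half-tol=0.198, Σhalf²=0.523065
Nominal = 4.820. Worst-case = [4.820 - 1.858, 4.820 + 1.929] = [2.962, 6.749]. RSS = √0.523065 = 0.723.

nominal=4.820 wc=[2.962,6.749] rss=0.723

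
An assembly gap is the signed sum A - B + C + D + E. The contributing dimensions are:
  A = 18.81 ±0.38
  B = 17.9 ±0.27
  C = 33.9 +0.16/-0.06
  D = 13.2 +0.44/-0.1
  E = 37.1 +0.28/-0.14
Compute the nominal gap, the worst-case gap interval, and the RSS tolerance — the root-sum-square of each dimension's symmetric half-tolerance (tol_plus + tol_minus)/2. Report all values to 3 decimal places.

Stack each dimension's contribution:
  +A: nom +18.810 → Σnom=18.810; wc +0.380/-0.380 → slack +0.380/-0.380; half-tol=0.380, Σhalf²=0.144400
  -B: nom -17.900 → Σnom=0.910; wc +0.270/-0.270 → slack +0.650/-0.650; half-tol=0.270, Σhalf²=0.217300
  +C: nom +33.900 → Σnom=34.810; wc +0.160/-0.060 → slack +0.810/-0.710; half-tol=0.110, Σhalf²=0.229400
  +D: nom +13.200 → Σnom=48.010; wc +0.440/-0.100 → slack +1.250/-0.810; half-tol=0.270, Σhalf²=0.302300
  +E: nom +37.100 → Σnom=85.110; wc +0.280/-0.140 → slack +1.530/-0.950; half-tol=0.210, Σhalf²=0.346400
Nominal = 85.110. Worst-case = [85.110 - 0.950, 85.110 + 1.530] = [84.160, 86.640]. RSS = √0.346400 = 0.589.

nominal=85.110 wc=[84.160,86.640] rss=0.589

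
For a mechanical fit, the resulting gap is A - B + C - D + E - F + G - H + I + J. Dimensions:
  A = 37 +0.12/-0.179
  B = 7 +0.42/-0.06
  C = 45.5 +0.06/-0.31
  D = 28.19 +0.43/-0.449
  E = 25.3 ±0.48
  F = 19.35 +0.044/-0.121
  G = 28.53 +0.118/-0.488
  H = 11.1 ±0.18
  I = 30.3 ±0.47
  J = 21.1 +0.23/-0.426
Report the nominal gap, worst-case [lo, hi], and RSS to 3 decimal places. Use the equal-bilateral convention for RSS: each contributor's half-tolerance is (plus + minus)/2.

Stack each dimension's contribution:
  +A: nom +37.000 → Σnom=37.000; wc +0.120/-0.179 → slack +0.120/-0.179; half-tol=0.149, Σhalf²=0.022350
  -B: nom -7.000 → Σnom=30.000; wc +0.060/-0.420 → slack +0.180/-0.599; half-tol=0.240, Σhalf²=0.079950
  +C: nom +45.500 → Σnom=75.500; wc +0.060/-0.310 → slack +0.240/-0.909; half-tol=0.185, Σhalf²=0.114175
  -D: nom -28.190 → Σnom=47.310; wc +0.449/-0.430 → slack +0.689/-1.339; half-tol=0.440, Σhalf²=0.307335
  +E: nom +25.300 → Σnom=72.610; wc +0.480/-0.480 → slack +1.169/-1.819; half-tol=0.480, Σhalf²=0.537735
  -F: nom -19.350 → Σnom=53.260; wc +0.121/-0.044 → slack +1.290/-1.863; half-tol=0.082, Σhalf²=0.544542
  +G: nom +28.530 → Σnom=81.790; wc +0.118/-0.488 → slack +1.408/-2.351; half-tol=0.303, Σhalf²=0.636351
  -H: nom -11.100 → Σnom=70.690; wc +0.180/-0.180 → slack +1.588/-2.531; half-tol=0.180, Σhalf²=0.668751
  +I: nom +30.300 → Σnom=100.990; wc +0.470/-0.470 → slack +2.058/-3.001; half-tol=0.470, Σhalf²=0.889651
  +J: nom +21.100 → Σnom=122.090; wc +0.230/-0.426 → slack +2.288/-3.427; half-tol=0.328, Σhalf²=0.997235
Nominal = 122.090. Worst-case = [122.090 - 3.427, 122.090 + 2.288] = [118.663, 124.378]. RSS = √0.997235 = 0.999.

nominal=122.090 wc=[118.663,124.378] rss=0.999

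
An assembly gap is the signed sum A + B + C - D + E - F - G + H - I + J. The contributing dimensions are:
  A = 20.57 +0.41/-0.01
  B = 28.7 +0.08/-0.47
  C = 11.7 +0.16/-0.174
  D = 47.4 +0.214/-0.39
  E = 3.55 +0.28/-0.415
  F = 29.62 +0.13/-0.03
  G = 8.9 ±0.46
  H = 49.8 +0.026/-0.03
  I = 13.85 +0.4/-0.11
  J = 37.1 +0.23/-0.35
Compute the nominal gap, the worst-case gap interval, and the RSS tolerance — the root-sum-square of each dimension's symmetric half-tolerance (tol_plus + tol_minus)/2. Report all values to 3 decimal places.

nominal=51.650 wc=[48.997,53.826] rss=0.853

Stack each dimension's contribution:
  +A: nom +20.570 → Σnom=20.570; wc +0.410/-0.010 → slack +0.410/-0.010; half-tol=0.210, Σhalf²=0.044100
  +B: nom +28.700 → Σnom=49.270; wc +0.080/-0.470 → slack +0.490/-0.480; half-tol=0.275, Σhalf²=0.119725
  +C: nom +11.700 → Σnom=60.970; wc +0.160/-0.174 → slack +0.650/-0.654; half-tol=0.167, Σhalf²=0.147614
  -D: nom -47.400 → Σnom=13.570; wc +0.390/-0.214 → slack +1.040/-0.868; half-tol=0.302, Σhalf²=0.238818
  +E: nom +3.550 → Σnom=17.120; wc +0.280/-0.415 → slack +1.320/-1.283; half-tol=0.348, Σhalf²=0.359574
  -F: nom -29.620 → Σnom=-12.500; wc +0.030/-0.130 → slack +1.350/-1.413; half-tol=0.080, Σhalf²=0.365974
  -G: nom -8.900 → Σnom=-21.400; wc +0.460/-0.460 → slack +1.810/-1.873; half-tol=0.460, Σhalf²=0.577574
  +H: nom +49.800 → Σnom=28.400; wc +0.026/-0.030 → slack +1.836/-1.903; half-tol=0.028, Σhalf²=0.578358
  -I: nom -13.850 → Σnom=14.550; wc +0.110/-0.400 → slack +1.946/-2.303; half-tol=0.255, Σhalf²=0.643383
  +J: nom +37.100 → Σnom=51.650; wc +0.230/-0.350 → slack +2.176/-2.653; half-tol=0.290, Σhalf²=0.727483
Nominal = 51.650. Worst-case = [51.650 - 2.653, 51.650 + 2.176] = [48.997, 53.826]. RSS = √0.727483 = 0.853.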